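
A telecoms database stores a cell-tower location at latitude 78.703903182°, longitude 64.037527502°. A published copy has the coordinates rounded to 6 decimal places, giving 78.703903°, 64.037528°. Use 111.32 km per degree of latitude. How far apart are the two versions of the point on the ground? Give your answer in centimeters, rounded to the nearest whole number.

The latitude changed by +0.000000182° and the longitude by -0.000000498°.
North–south shift: 0.000000182 × 111320 = 0.0202602 m.
East–west at this latitude: -0.000000498° × 111320 × cos 78.7039° ≈ -0.000000498 × 21805.3 = -0.010859 m.
Distance: √(0.0202602² + 0.010859²) ≈ 0.0229869 m.
That is 0.0229869 m = 2.2987 cm.

2 centimeters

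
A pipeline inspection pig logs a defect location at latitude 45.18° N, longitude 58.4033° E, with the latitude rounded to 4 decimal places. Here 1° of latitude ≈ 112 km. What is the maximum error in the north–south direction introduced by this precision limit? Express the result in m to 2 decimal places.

Rounding to 4 decimal places leaves the latitude within ±5e-05° of the true value.
North–south distance: 5e-05° × 112000 m/° = 5.6 m.

5.60 m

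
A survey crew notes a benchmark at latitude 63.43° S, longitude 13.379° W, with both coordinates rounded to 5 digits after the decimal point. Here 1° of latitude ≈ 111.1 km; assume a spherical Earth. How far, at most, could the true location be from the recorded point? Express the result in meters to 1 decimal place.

0.6 meters

Rounding to 5 decimal places leaves each coordinate within ±5e-06° of the true value.
Latitude error → 5e-06 × 111100 = 0.5555 m along the meridian.
E–W at 63.43°: 5e-06° × 111100 × cos 63.43° = 5e-06 × 111100 × 0.4473 ≈ 0.24847 m.
Combining orthogonally: (0.5555² + 0.24847²)^½ ≈ 0.608537 m.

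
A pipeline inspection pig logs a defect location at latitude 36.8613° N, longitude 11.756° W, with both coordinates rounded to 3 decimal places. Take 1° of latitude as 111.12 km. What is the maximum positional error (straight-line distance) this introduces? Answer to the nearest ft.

Rounding to 3 decimal places leaves each coordinate within ±0.0005° of the true value.
Latitude error → 0.0005 × 111120 = 55.56 m along the meridian.
E–W at 36.8613°: 0.0005° × 111120 × cos 36.8613° = 0.0005 × 111120 × 0.8001 ≈ 44.453 m.
Worst case both components are at the extreme and orthogonal: √(55.56² + 44.453²) ≈ 71.1546 m.
In feet: 71.1546 m ÷ 0.3048 ≈ 233.45 ft.

233 ft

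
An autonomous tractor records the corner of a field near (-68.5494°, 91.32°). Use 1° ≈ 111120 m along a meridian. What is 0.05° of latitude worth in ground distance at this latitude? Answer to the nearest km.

Along a meridian 0.05° is 0.05 × 111120 = 5556 m.
That is 5556 m = 5.556 km.

6 km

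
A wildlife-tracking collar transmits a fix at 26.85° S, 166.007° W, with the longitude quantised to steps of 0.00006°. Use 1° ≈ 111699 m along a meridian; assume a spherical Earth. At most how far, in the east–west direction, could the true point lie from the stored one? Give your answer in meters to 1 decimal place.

3.0 meters

With a 0.00006° grid the true value lies within half a step, ±0.00006°/2 = ±3e-05°, of the stored one.
One degree of longitude at 26.85° is 111699 × cos 26.85° ≈ 111699 × 0.8922 = 99657 m.
Maximum E–W displacement: 3e-05 × 99657 = 2.98971 m.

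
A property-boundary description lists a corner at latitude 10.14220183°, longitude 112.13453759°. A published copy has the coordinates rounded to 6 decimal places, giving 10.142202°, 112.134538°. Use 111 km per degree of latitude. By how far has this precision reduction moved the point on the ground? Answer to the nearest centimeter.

5 centimeters

The latitude changed by -0.00000017° and the longitude by -0.00000041°.
North–south shift: -0.00000017 × 111000 = -0.01887 m.
East–west at this latitude: -0.00000041° × 111000 × cos 10.1422° ≈ -0.00000041 × 109265 = -0.0447989 m.
Hypotenuse of the two orthogonal shifts: √(0.01887² + 0.0447989²) = 0.0486108 m.
That is 0.0486108 m = 4.8611 cm.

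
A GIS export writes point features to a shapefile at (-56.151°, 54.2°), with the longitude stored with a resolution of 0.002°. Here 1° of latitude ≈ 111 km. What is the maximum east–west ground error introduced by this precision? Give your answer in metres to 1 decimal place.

With a 0.002° grid the true value lies within half a step, ±0.002°/2 = ±0.001°, of the stored one.
At latitude 56.151° a degree of longitude spans 111000 m × cos 56.151° = 111000 × 0.5570 ≈ 61827.7 m.
Maximum E–W displacement: 0.001 × 61827.7 = 61.8277 m.

61.8 metres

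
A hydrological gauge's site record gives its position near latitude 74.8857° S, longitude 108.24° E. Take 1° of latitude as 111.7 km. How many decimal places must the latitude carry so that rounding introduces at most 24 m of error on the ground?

One degree of latitude covers 111700 m.
With N decimal places the half-ulp bound is 0.5·10⁻ᴺ°, or 0.5·10⁻ᴺ × 111700 m on the ground.
Setting 55850 × 10⁻ᴺ ≤ 24 gives 10ᴺ ≥ 2327, i.e. N ≥ 3.37.
N = 3 would give 55.9 m (too coarse); N = 4 gives 5.58 m ≤ 24 m.

4 decimal places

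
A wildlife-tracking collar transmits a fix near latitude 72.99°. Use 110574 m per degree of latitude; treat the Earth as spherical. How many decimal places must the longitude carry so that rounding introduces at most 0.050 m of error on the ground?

At 72.99° one degree of longitude covers 110574 × cos 72.99° ≈ 110574 × 0.2925 ≈ 32347.2 m.
N decimal places → at most half a unit in the last place, 0.5 × 10⁻ᴺ° = 32347.2/2 × 10⁻ᴺ m.
Need 0.5 × 32347.2 × 10⁻ᴺ ≤ 0.050 → 10⁻ᴺ ≤ 3.091e-06, so N ≥ 5.51.
N = 5 would give 0.162 m (too coarse); N = 6 gives 0.0162 m ≤ 0.050 m.

6 decimal places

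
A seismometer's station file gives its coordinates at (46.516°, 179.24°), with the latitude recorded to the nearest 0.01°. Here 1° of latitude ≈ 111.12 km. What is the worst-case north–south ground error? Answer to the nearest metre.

556 metres

Rounding to 2 decimal places leaves the latitude within ±0.005° of the true value.
So the N–S error is at most 0.005 × 111120 = 555.6 m.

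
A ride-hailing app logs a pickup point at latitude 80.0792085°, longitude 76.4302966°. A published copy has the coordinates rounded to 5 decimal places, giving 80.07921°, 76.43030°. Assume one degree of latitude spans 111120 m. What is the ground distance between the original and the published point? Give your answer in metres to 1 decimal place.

Δlat = 80.0792085 − 80.07921 = -0.0000015°; Δlon = 76.4302966 − 76.43030 = -0.0000034°.
N–S: -0.0000015° × 111120 m/° = -0.16668 m.
East–west at this latitude: -0.0000034° × 111120 × cos 80.0792° ≈ -0.0000034 × 19144.5 = -0.0650912 m.
Distance: √(0.16668² + 0.0650912²) ≈ 0.178939 m.

0.2 metres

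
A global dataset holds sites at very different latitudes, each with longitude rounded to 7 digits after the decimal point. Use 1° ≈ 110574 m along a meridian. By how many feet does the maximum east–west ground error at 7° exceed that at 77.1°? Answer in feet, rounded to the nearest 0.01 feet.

Rounding to 7 decimal places leaves the longitude within ±5e-08° of the true value.
Error at 7° = 5e-08° × 110574 × cos 7° ≈ 0.0055287 × 0.9925 = 0.0054875 m.
Error at 77.1° = 5e-08° × 110574 × cos 77.1° ≈ 0.0055287 × 0.2233 = 0.0012343 m.
So the lower-latitude error exceeds the higher by 0.0054875 − 0.0012343 = 0.0042532 m.
In feet: 0.00425321 m ÷ 0.3048 ≈ 0.013954 ft.

0.01 feet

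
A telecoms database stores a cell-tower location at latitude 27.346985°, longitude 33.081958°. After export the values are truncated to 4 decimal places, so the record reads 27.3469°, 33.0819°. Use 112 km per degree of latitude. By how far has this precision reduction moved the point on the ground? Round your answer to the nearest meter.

11 meters

Δlat = 27.346985 − 27.3469 = +0.000085°; Δlon = 33.081958 − 33.0819 = +0.000058°.
N–S: 0.000085° × 112000 m/° = 9.52 m.
East–west at this latitude: 0.000058° × 112000 × cos 27.3469° ≈ 0.000058 × 99483 = 5.77002 m.
Combined displacement = (9.52² + 5.77002²)^½ ≈ 11.1321 m.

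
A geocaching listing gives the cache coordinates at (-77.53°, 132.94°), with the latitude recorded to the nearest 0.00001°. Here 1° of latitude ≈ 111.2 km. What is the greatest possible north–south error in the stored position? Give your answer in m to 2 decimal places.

Rounding to 5 decimal places leaves the latitude within ±5e-06° of the true value.
North–south distance: 5e-06° × 111200 m/° = 0.556 m.

0.56 m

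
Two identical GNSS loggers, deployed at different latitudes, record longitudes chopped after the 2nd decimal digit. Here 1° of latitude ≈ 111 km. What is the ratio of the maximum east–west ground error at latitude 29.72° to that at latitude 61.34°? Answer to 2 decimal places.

1.81

Truncating at 2 decimal places can drop up to a full unit in the last place, so the longitude may be off by as much as 0.01°.
At 29.72°: 0.01° × 111000 × cos 29.72° = 0.01 × 111000 × 0.8685 ≈ 963.99 m.
Error at 61.34° = 0.01° × 111000 × cos 61.34° ≈ 1110 × 0.4796 = 532.37 m.
Ratio: 963.99 / 532.37 = cos 29.72° / cos 61.34° ≈ 1.8108.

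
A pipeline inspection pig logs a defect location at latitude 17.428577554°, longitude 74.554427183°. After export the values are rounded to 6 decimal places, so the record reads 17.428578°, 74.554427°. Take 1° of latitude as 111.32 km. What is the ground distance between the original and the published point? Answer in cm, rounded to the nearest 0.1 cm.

Δlat = 17.428577554 − 17.428578 = -0.000000446°; Δlon = 74.554427183 − 74.554427 = +0.000000183°.
North–south shift: -0.000000446 × 111320 = -0.0496487 m.
East–west at this latitude: 0.000000183° × 111320 × cos 17.4286° ≈ 0.000000183 × 106209 = 0.0194363 m.
Hypotenuse of the two orthogonal shifts: √(0.0496487² + 0.0194363²) = 0.0533176 m.
That is 0.0533176 m = 5.3318 cm.

5.3 cm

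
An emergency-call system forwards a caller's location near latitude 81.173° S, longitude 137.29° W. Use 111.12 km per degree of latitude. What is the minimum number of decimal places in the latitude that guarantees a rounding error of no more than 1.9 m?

One degree of latitude covers 111120 m.
With N decimal places the half-ulp bound is 0.5·10⁻ᴺ°, or 0.5·10⁻ᴺ × 111120 m on the ground.
Need 0.5 × 111120 × 10⁻ᴺ ≤ 1.9 → 10⁻ᴺ ≤ 3.420e-05, so N ≥ 4.47.
So 5 decimal places suffice (0.556 m); 4 would allow up to 5.56 m.

5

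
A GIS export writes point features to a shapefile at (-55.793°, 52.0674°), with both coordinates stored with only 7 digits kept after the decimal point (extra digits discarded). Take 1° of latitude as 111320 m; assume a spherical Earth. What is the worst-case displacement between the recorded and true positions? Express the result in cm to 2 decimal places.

1.28 cm

Truncating at 7 decimal places can drop up to a full unit in the last place, so each coordinate may be off by as much as 1e-07°.
North–south component: 1e-07° × 111320 = 0.011132 m.
Longitude error → 1e-07 × 111320 × cos 55.793° = 1e-07 × 111320 × 0.5622 ≈ 0.00625824 m.
Combining orthogonally: (0.011132² + 0.00625824²)^½ ≈ 0.0127706 m.
That is 0.0127706 m = 1.2771 cm.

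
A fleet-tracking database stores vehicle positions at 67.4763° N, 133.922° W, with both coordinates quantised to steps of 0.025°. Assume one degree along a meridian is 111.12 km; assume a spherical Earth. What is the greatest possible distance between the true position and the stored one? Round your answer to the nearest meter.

1487 meters

With a 0.025° grid the true value lies within half a step, ±0.025°/2 = ±0.0125°, of the stored one.
Latitude error → 0.0125 × 111120 = 1389 m along the meridian.
Longitude error → 0.0125 × 111120 × cos 67.4763° = 0.0125 × 111120 × 0.3831 ≈ 532.078 m.
Worst case both components are at the extreme and orthogonal: √(1389² + 532.078²) ≈ 1487.42 m.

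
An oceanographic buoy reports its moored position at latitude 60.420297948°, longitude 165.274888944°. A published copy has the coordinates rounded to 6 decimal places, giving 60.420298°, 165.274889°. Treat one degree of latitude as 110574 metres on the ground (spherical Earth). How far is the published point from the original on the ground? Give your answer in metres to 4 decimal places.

Δlat = 60.420297948 − 60.420298 = -0.000000052°; Δlon = 165.274888944 − 165.274889 = -0.000000056°.
North–south shift: -0.000000052 × 110574 = -0.00574985 m.
East–west at this latitude: -0.000000056° × 110574 × cos 60.4203° ≈ -0.000000056 × 54583.1 = -0.00305665 m.
Distance: √(0.00574985² + 0.00305665²) ≈ 0.00651183 m.

0.0065 metres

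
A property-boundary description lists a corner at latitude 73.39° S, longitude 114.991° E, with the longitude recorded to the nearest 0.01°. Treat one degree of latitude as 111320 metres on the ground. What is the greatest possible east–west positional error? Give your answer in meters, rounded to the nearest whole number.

159 meters

Rounding to 2 decimal places leaves the longitude within ±0.005° of the true value.
At latitude 73.39° a degree of longitude spans 111320 m × cos 73.39° = 111320 × 0.2859 ≈ 31821.4 m.
So at most 0.005° × 31821.4 ≈ 159.107 m east–west.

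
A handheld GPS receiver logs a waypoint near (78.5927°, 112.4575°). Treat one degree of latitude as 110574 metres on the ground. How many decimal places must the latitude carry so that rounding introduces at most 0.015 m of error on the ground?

One degree of latitude covers 110574 m.
With N decimal places the half-ulp bound is 0.5·10⁻ᴺ°, or 0.5·10⁻ᴺ × 110574 m on the ground.
Need 0.5 × 110574 × 10⁻ᴺ ≤ 0.015 → 10⁻ᴺ ≤ 2.713e-07, so N ≥ 6.57.
So 7 decimal places suffice (0.00553 m); 6 would allow up to 0.0553 m.

7 decimal places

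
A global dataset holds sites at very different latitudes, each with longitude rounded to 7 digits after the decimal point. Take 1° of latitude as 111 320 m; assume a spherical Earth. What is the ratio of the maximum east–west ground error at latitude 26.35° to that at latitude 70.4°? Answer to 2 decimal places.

2.67

Rounding to 7 decimal places leaves the longitude within ±5e-08° of the true value.
At 26.35°: 5e-08° × 111320 × cos 26.35° = 5e-08 × 111320 × 0.8961 ≈ 0.0049877 m.
At 70.4°: 5e-08° × 111320 × cos 70.4° = 5e-08 × 111320 × 0.3355 ≈ 0.0018671 m.
The ratio reduces to cos 26.35° / cos 70.4° = 0.8961/0.3355 ≈ 2.6713.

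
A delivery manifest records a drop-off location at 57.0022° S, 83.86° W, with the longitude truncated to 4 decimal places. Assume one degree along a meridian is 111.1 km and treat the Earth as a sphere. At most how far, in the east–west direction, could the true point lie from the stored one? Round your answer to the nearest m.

6 m

Truncating at 4 decimal places can drop up to a full unit in the last place, so the longitude may be off by as much as 0.0001°.
At latitude 57.0022° a degree of longitude spans 111100 m × cos 57.0022° = 111100 × 0.5446 ≈ 60505.8 m.
East–west error: 0.0001° × 60505.8 m/° ≈ 6.05058 m.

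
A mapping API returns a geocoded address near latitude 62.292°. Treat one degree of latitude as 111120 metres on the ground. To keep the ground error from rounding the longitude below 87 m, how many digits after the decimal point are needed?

3

At 62.292° one degree of longitude covers 111120 × cos 62.292° ≈ 111120 × 0.4650 ≈ 51667 m.
With N decimal places the half-ulp bound is 0.5·10⁻ᴺ°, or 0.5·10⁻ᴺ × 51667 m on the ground.
Need 0.5 × 51667 × 10⁻ᴺ ≤ 87 → 10⁻ᴺ ≤ 3.368e-03, so N ≥ 2.47.
At 2 places the error can reach 258 m, but 3 places keeps it to 25.8 m.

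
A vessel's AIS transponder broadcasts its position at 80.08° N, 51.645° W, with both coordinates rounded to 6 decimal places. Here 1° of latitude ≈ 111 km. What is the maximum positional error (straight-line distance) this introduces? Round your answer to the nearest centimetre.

Rounding to 6 decimal places leaves each coordinate within ±5e-07° of the true value.
N–S: 5e-07° × 111000 m/° = 0.0555 m.
Longitude error → 5e-07 × 111000 × cos 80.08° = 5e-07 × 111000 × 0.1723 ≈ 0.00956115 m.
The two errors are perpendicular, so the maximum displacement is √(0.0555² + 0.00956115²) ≈ 0.0563175 m.
That is 0.0563175 m = 5.6318 cm.

6 centimetres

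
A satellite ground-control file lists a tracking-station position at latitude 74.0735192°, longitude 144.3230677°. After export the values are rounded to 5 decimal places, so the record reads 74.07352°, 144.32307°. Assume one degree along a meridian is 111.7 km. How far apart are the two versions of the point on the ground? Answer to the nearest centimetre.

The latitude changed by -0.0000008° and the longitude by -0.0000023°.
North–south shift: -0.0000008 × 111700 = -0.08936 m.
E–W at 74.0735°: -0.0000023° × 111700 × cos 74.0735° = -0.0000023 × 111700 × 0.2744 ≈ -0.070497 m.
Combined displacement = (0.08936² + 0.070497²)^½ ≈ 0.11382 m.
That is 0.11382 m = 11.382 cm.

11 centimetres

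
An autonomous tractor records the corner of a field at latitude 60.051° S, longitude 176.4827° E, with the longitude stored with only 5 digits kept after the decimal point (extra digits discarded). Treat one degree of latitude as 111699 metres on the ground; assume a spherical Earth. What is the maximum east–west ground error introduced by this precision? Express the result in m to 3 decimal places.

Truncating at 5 decimal places can drop up to a full unit in the last place, so the longitude may be off by as much as 1e-05°.
At latitude 60.051° a degree of longitude spans 111699 m × cos 60.051° = 111699 × 0.4992 ≈ 55763.4 m.
East–west error: 1e-05° × 55763.4 m/° ≈ 0.557634 m.

0.558 m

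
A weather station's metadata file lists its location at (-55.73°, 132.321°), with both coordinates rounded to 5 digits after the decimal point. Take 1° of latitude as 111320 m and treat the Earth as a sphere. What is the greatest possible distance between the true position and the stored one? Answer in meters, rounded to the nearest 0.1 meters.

Rounding to 5 decimal places leaves each coordinate within ±5e-06° of the true value.
N–S: 5e-06° × 111320 m/° = 0.5566 m.
Longitude error → 5e-06 × 111320 × cos 55.73° = 5e-06 × 111320 × 0.5631 ≈ 0.313418 m.
Combining orthogonally: (0.5566² + 0.313418²)^½ ≈ 0.638776 m.

0.6 meters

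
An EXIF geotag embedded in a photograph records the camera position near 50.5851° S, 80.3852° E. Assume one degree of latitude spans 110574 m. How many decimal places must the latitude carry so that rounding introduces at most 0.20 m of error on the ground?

One degree of latitude covers 110574 m.
N decimal places → at most half a unit in the last place, 0.5 × 10⁻ᴺ° = 110574/2 × 10⁻ᴺ m.
Need 0.5 × 110574 × 10⁻ᴺ ≤ 0.20 → 10⁻ᴺ ≤ 3.617e-06, so N ≥ 5.44.
So 6 decimal places suffice (0.0553 m); 5 would allow up to 0.553 m.

6 decimal places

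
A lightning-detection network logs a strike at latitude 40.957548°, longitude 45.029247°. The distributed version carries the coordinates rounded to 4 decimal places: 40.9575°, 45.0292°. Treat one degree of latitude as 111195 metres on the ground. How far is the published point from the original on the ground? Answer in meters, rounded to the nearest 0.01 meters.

The latitude changed by +0.000048° and the longitude by +0.000047°.
North–south shift: 0.000048 × 111195 = 5.33736 m.
E–W at 40.9575°: 0.000047° × 111195 × cos 40.9575° = 0.000047 × 111195 × 0.7552 ≈ 3.94678 m.
Distance: √(5.33736² + 3.94678²) ≈ 6.63811 m.

6.64 meters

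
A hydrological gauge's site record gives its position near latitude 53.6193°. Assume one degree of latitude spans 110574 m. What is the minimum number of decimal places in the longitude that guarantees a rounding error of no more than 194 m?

At 53.6193° one degree of longitude covers 110574 × cos 53.6193° ≈ 110574 × 0.5931 ≈ 65586.7 m.
Rounding to N decimal places gives at most 0.5 × 10⁻ᴺ degrees of error, i.e. 0.5 × 10⁻ᴺ × 65586.7 m.
Setting 32793.4 × 10⁻ᴺ ≤ 194 gives 10ᴺ ≥ 169, i.e. N ≥ 2.23.
N = 2 would give 328 m (too coarse); N = 3 gives 32.8 m ≤ 194 m.

3 decimal places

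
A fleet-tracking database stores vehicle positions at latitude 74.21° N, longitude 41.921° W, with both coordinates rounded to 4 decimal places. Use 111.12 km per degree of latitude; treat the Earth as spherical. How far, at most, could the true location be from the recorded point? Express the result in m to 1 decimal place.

5.8 m

Rounding to 4 decimal places leaves each coordinate within ±5e-05° of the true value.
North–south component: 5e-05° × 111120 = 5.556 m.
Longitude error → 5e-05 × 111120 × cos 74.21° = 5e-05 × 111120 × 0.2721 ≈ 1.51186 m.
The two errors are perpendicular, so the maximum displacement is √(5.556² + 1.51186²) ≈ 5.75802 m.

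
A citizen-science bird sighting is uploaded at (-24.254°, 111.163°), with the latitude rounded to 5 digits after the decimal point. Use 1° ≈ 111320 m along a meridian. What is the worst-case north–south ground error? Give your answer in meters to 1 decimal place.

Rounding to 5 decimal places leaves the latitude within ±5e-06° of the true value.
Along the meridian that is 5e-06° × 111320 m/° = 0.5566 m.

0.6 meters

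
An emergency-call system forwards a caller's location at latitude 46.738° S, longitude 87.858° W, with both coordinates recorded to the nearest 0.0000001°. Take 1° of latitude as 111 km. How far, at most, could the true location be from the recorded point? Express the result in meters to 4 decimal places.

0.0067 meters

Rounding to 7 decimal places leaves each coordinate within ±5e-08° of the true value.
N–S: 5e-08° × 111000 m/° = 0.00555 m.
Longitude error → 5e-08 × 111000 × cos 46.738° = 5e-08 × 111000 × 0.6853 ≈ 0.00380361 m.
Worst case both components are at the extreme and orthogonal: √(0.00555² + 0.00380361²) ≈ 0.0067283 m.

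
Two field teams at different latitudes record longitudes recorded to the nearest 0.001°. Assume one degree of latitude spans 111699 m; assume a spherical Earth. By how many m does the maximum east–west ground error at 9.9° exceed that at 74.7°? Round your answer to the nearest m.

Rounding to 3 decimal places leaves the longitude within ±0.0005° of the true value.
At 9.9°: 0.0005° × 111699 × cos 9.9° = 0.0005 × 111699 × 0.9851 ≈ 55.018 m.
At 74.7°: 0.0005° × 111699 × cos 74.7° = 0.0005 × 111699 × 0.2639 ≈ 14.737 m.
So the lower-latitude error exceeds the higher by 55.018 − 14.737 = 40.281 m.

40 m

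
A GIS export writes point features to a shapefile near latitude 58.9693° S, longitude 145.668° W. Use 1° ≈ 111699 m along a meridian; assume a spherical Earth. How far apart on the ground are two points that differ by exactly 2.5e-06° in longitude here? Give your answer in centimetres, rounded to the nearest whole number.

At 58.9693° a degree of longitude is 111699 × cos 58.9693° ≈ 57580.5 m, so 2.5e-06° corresponds to 0.143951 m.
That is 0.143951 m = 14.395 cm.

14 centimetres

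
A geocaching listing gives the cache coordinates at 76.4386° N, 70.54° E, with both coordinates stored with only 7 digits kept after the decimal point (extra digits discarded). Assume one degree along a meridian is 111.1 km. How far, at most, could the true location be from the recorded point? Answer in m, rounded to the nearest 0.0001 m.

Truncating at 7 decimal places can drop up to a full unit in the last place, so each coordinate may be off by as much as 1e-07°.
Latitude error → 1e-07 × 111100 = 0.01111 m along the meridian.
Longitude error → 1e-07 × 111100 × cos 76.4386° = 1e-07 × 111100 × 0.2345 ≈ 0.00260515 m.
The two errors are perpendicular, so the maximum displacement is √(0.01111² + 0.00260515²) ≈ 0.0114114 m.

0.0114 m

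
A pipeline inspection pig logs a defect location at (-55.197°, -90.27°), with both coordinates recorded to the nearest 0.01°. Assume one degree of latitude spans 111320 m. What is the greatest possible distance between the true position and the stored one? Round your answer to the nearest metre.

641 metres

Rounding to 2 decimal places leaves each coordinate within ±0.005° of the true value.
N–S: 0.005° × 111320 m/° = 556.6 m.
East–west component at 55.197°: 0.005° × 111320 × cos 55.197° ≈ 0.005 × 63536.6 ≈ 317.683 m.
Combining orthogonally: (556.6² + 317.683²)^½ ≈ 640.879 m.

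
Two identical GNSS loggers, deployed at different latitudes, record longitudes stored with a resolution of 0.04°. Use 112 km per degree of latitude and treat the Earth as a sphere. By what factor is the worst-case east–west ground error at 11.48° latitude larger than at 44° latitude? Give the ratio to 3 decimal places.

With a 0.04° grid the true value lies within half a step, ±0.04°/2 = ±0.02°, of the stored one.
Error at 11.48° = 0.02° × 112000 × cos 11.48° ≈ 2240 × 0.9800 = 2195.2 m.
At 44°: 0.02° × 112000 × cos 44° = 0.02 × 112000 × 0.7193 ≈ 1611.3 m.
The ratio reduces to cos 11.48° / cos 44° = 0.9800/0.7193 ≈ 1.3624.

1.362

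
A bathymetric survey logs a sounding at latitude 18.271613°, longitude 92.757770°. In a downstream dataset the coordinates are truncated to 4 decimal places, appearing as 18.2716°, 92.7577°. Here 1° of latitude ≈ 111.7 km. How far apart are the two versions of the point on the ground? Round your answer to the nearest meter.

The latitude changed by +0.000013° and the longitude by +0.000070°.
N–S: 0.000013° × 111700 m/° = 1.4521 m.
E–W at 18.2716°: 0.000070° × 111700 × cos 18.2716° = 0.000070 × 111700 × 0.9496 ≈ 7.42477 m.
Hypotenuse of the two orthogonal shifts: √(1.4521² + 7.42477²) = 7.56544 m.

8 meters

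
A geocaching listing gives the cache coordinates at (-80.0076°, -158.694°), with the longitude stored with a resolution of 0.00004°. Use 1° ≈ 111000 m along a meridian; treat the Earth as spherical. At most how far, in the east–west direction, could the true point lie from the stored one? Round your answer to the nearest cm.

39 cm

With a 0.00004° grid the true value lies within half a step, ±0.00004°/2 = ±2e-05°, of the stored one.
One degree of longitude at 80.0076° is 111000 × cos 80.0076° ≈ 111000 × 0.1735 = 19260.4 m.
Maximum E–W displacement: 2e-05 × 19260.4 = 0.385209 m.
That is 0.385209 m = 38.521 cm.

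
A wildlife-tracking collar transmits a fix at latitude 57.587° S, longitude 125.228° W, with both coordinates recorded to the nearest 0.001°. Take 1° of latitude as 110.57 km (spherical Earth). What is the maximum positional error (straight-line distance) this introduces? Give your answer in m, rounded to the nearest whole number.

Rounding to 3 decimal places leaves each coordinate within ±0.0005° of the true value.
N–S: 0.0005° × 110570 m/° = 55.285 m.
East–west component at 57.587°: 0.0005° × 110570 × cos 57.587° ≈ 0.0005 × 59267.5 ≈ 29.6338 m.
Combining orthogonally: (55.285² + 29.6338²)^½ ≈ 62.7263 m.

63 m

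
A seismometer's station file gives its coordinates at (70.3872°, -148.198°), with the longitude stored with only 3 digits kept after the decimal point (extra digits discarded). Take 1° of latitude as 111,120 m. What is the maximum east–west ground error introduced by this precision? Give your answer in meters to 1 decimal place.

Truncating at 3 decimal places can drop up to a full unit in the last place, so the longitude may be off by as much as 0.001°.
One degree of longitude at 70.3872° is 111120 × cos 70.3872° ≈ 111120 × 0.3357 = 37298.8 m.
So at most 0.001° × 37298.8 ≈ 37.2988 m east–west.

37.3 meters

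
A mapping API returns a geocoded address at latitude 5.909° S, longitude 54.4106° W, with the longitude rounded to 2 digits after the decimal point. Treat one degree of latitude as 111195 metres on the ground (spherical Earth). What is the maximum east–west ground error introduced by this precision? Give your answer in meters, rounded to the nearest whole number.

553 meters

Rounding to 2 decimal places leaves the longitude within ±0.005° of the true value.
Parallels shrink by cos φ, so at 5.909° a degree of longitude is 111195 × 0.9947 ≈ 110604 m.
East–west error: 0.005° × 110604 m/° ≈ 553.021 m.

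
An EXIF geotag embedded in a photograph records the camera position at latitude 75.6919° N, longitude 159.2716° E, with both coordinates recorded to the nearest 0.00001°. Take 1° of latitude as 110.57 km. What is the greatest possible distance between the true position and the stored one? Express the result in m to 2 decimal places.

Rounding to 5 decimal places leaves each coordinate within ±5e-06° of the true value.
North–south component: 5e-06° × 110570 = 0.55285 m.
East–west component at 75.6919°: 5e-06° × 110570 × cos 75.6919° ≈ 5e-06 × 27325.8 ≈ 0.136629 m.
Combining orthogonally: (0.55285² + 0.136629²)^½ ≈ 0.569483 m.

0.57 m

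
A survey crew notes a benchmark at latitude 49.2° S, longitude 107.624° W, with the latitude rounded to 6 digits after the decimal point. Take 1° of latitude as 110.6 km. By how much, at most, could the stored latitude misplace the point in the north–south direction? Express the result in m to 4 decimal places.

0.0553 m

Rounding to 6 decimal places leaves the latitude within ±5e-07° of the true value.
Along the meridian that is 5e-07° × 110600 m/° = 0.0553 m.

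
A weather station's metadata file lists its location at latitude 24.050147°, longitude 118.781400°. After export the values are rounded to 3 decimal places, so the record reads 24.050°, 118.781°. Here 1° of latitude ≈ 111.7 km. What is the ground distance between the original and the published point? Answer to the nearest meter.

44 meters

The latitude changed by +0.000147° and the longitude by +0.000400°.
North–south shift: 0.000147 × 111700 = 16.4199 m.
East–west at this latitude: 0.000400° × 111700 × cos 24.05° ≈ 0.000400 × 102003 = 40.8013 m.
Distance: √(16.4199² + 40.8013²) ≈ 43.9814 m.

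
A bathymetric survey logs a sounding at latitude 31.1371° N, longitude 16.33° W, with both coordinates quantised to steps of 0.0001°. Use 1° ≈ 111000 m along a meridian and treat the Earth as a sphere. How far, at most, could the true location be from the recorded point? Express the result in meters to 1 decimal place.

7.3 meters

With a 0.0001° grid the true value lies within half a step, ±0.0001°/2 = ±5e-05°, of the stored one.
Latitude error → 5e-05 × 111000 = 5.55 m along the meridian.
East–west component at 31.1371°: 5e-05° × 111000 × cos 31.1371° ≈ 5e-05 × 95008.5 ≈ 4.75043 m.
The two errors are perpendicular, so the maximum displacement is √(5.55² + 4.75043²) ≈ 7.30541 m.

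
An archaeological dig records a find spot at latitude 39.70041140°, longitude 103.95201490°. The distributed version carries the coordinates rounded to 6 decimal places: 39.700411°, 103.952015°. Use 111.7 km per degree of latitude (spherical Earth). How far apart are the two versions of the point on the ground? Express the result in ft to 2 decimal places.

Δlat = 39.70041140 − 39.700411 = +0.00000040°; Δlon = 103.95201490 − 103.952015 = -0.00000010°.
North–south shift: 0.00000040 × 111700 = 0.04468 m.
East–west at this latitude: -0.00000010° × 111700 × cos 39.7004° ≈ -0.00000010 × 85941.4 = -0.00859414 m.
Combined displacement = (0.04468² + 0.00859414²)^½ ≈ 0.045499 m.
In feet: 0.045499 m ÷ 0.3048 ≈ 0.14928 ft.

0.15 ft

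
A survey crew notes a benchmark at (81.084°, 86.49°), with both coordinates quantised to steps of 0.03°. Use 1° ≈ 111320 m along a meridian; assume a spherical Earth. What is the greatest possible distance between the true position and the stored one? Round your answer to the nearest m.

With a 0.03° grid the true value lies within half a step, ±0.03°/2 = ±0.015°, of the stored one.
North–south component: 0.015° × 111320 = 1669.8 m.
Longitude error → 0.015 × 111320 × cos 81.084° = 0.015 × 111320 × 0.1550 ≈ 258.796 m.
Combining orthogonally: (1669.8² + 258.796²)^½ ≈ 1689.74 m.

1690 m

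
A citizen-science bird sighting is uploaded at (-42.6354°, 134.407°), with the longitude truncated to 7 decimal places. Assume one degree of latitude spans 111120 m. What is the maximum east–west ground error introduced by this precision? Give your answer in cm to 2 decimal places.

0.82 cm

Truncating at 7 decimal places can drop up to a full unit in the last place, so the longitude may be off by as much as 1e-07°.
Parallels shrink by cos φ, so at 42.6354° a degree of longitude is 111120 × 0.7357 ≈ 81748.6 m.
Maximum E–W displacement: 1e-07 × 81748.6 = 0.00817486 m.
That is 0.00817486 m = 0.81749 cm.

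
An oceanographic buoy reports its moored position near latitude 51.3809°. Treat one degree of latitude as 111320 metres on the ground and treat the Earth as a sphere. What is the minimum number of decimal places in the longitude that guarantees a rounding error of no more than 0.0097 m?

At 51.3809° one degree of longitude covers 111320 × cos 51.3809° ≈ 111320 × 0.6241 ≈ 69479.3 m.
With N decimal places the half-ulp bound is 0.5·10⁻ᴺ°, or 0.5·10⁻ᴺ × 69479.3 m on the ground.
Setting 34739.6 × 10⁻ᴺ ≤ 0.0097 gives 10ᴺ ≥ 3.581e+06, i.e. N ≥ 6.55.
So 7 decimal places suffice (0.00347 m); 6 would allow up to 0.0347 m.

7 decimal places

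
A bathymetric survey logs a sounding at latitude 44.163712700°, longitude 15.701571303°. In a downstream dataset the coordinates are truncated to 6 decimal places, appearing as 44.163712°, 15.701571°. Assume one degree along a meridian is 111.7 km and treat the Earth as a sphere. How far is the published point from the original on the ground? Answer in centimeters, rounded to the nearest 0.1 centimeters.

Δlat = 44.163712700 − 44.163712 = +0.000000700°; Δlon = 15.701571303 − 15.701571 = +0.000000303°.
N–S: 0.000000700° × 111700 m/° = 0.07819 m.
East–west at this latitude: 0.000000303° × 111700 × cos 44.1637° ≈ 0.000000303 × 80128.2 = 0.0242789 m.
Hypotenuse of the two orthogonal shifts: √(0.07819² + 0.0242789²) = 0.0818727 m.
That is 0.0818727 m = 8.1873 cm.

8.2 centimeters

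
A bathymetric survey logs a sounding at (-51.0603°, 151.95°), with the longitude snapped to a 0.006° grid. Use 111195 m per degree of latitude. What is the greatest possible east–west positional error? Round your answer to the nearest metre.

With a 0.006° grid the true value lies within half a step, ±0.006°/2 = ±0.003°, of the stored one.
One degree of longitude at 51.0603° is 111195 × cos 51.0603° ≈ 111195 × 0.6285 = 69886.3 m.
East–west error: 0.003° × 69886.3 m/° ≈ 209.659 m.

210 metres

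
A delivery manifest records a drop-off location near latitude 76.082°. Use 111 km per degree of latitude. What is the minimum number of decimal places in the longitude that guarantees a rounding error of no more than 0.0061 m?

7 decimal places

At 76.082° one degree of longitude covers 111000 × cos 76.082° ≈ 111000 × 0.2405 ≈ 26699.2 m.
With N decimal places the half-ulp bound is 0.5·10⁻ᴺ°, or 0.5·10⁻ᴺ × 26699.2 m on the ground.
Need 0.5 × 26699.2 × 10⁻ᴺ ≤ 0.0061 → 10⁻ᴺ ≤ 4.569e-07, so N ≥ 6.34.
So 7 decimal places suffice (0.00133 m); 6 would allow up to 0.0133 m.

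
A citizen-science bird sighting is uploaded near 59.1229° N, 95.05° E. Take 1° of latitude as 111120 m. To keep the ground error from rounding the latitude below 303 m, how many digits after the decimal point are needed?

One degree of latitude covers 111120 m.
With N decimal places the half-ulp bound is 0.5·10⁻ᴺ°, or 0.5·10⁻ᴺ × 111120 m on the ground.
Setting 55560 × 10⁻ᴺ ≤ 303 gives 10ᴺ ≥ 183.4, i.e. N ≥ 2.26.
At 2 places the error can reach 556 m, but 3 places keeps it to 55.6 m.

3 decimal places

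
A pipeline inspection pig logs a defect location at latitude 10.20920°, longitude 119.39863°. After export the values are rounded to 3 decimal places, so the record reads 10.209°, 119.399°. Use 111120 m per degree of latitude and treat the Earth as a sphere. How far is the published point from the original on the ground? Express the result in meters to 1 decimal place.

46.2 meters

Δlat = 10.20920 − 10.209 = +0.00020°; Δlon = 119.39863 − 119.399 = -0.00037°.
N–S: 0.00020° × 111120 m/° = 22.224 m.
E–W at 10.209°: -0.00037° × 111120 × cos 10.209° = -0.00037 × 111120 × 0.9842 ≈ -40.4635 m.
Combined displacement = (22.224² + 40.4635²)^½ ≈ 46.1649 m.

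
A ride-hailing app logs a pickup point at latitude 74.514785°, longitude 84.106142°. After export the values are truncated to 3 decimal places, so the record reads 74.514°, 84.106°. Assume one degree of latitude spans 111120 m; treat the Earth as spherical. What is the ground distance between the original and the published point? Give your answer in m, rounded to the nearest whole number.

87 m

Δlat = 74.514785 − 74.514 = +0.000785°; Δlon = 84.106142 − 84.106 = +0.000142°.
N–S: 0.000785° × 111120 m/° = 87.2292 m.
East–west at this latitude: 0.000142° × 111120 × cos 74.514° ≈ 0.000142 × 29669.4 = 4.21305 m.
Distance: √(87.2292² + 4.21305²) ≈ 87.3309 m.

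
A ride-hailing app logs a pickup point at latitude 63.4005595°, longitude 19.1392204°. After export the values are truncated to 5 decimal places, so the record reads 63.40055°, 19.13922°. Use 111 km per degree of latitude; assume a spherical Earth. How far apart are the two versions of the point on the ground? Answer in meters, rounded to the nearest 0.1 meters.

Δlat = 63.4005595 − 63.40055 = +0.0000095°; Δlon = 19.1392204 − 19.13922 = +0.0000004°.
North–south shift: 0.0000095 × 111000 = 1.0545 m.
E–W at 63.4006°: 0.0000004° × 111000 × cos 63.4006° = 0.0000004 × 111000 × 0.4478 ≈ 0.0198801 m.
Combined displacement = (1.0545² + 0.0198801²)^½ ≈ 1.05469 m.

1.1 meters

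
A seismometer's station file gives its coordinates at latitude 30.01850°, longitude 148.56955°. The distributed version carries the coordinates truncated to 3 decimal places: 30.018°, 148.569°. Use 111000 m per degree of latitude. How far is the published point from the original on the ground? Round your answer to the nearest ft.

251 ft

The latitude changed by +0.00050° and the longitude by +0.00055°.
N–S: 0.00050° × 111000 m/° = 55.5 m.
East–west at this latitude: 0.00055° × 111000 × cos 30.018° ≈ 0.00055 × 96111.4 = 52.8613 m.
Combined displacement = (55.5² + 52.8613²)^½ ≈ 76.6457 m.
Converting: 76.6457 m × 3.2808 ft/m ≈ 251.46 ft.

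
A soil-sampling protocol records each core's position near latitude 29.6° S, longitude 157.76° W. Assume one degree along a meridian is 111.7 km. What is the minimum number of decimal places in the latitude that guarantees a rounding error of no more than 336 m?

3

One degree of latitude covers 111700 m.
N decimal places → at most half a unit in the last place, 0.5 × 10⁻ᴺ° = 111700/2 × 10⁻ᴺ m.
Need 0.5 × 111700 × 10⁻ᴺ ≤ 336 → 10⁻ᴺ ≤ 6.016e-03, so N ≥ 2.22.
So 3 decimal places suffice (55.9 m); 2 would allow up to 558 m.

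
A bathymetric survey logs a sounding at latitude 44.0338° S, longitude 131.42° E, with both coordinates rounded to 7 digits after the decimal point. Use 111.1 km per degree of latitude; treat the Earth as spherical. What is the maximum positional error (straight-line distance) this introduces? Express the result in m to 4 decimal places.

Rounding to 7 decimal places leaves each coordinate within ±5e-08° of the true value.
Latitude error → 5e-08 × 111100 = 0.005555 m along the meridian.
Longitude error → 5e-08 × 111100 × cos 44.0338° = 5e-08 × 111100 × 0.7189 ≈ 0.00399366 m.
Combining orthogonally: (0.005555² + 0.00399366²)^½ ≈ 0.00684159 m.

0.0068 m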